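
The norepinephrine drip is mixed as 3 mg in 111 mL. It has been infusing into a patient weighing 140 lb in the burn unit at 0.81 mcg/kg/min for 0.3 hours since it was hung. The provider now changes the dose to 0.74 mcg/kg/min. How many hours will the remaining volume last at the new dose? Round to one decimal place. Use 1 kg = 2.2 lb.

Initial rate:
Weight = 140 lb ÷ 2.2 lb/kg = 63.63636 kg
Dose = 0.81 mcg/kg/min × 63.63636 kg = 51.54545 mcg/min
51.54545 mcg/min × 60 min/hr = 3092.727 mcg/hr
Concentration = 3 mg ÷ 111 mL = 0.02702703 mg/mL = 27.02703 mcg/mL
Rate = 3092.727 mcg/hr ÷ 27.02703 mcg/mL = 114.4309 mL/hr
Volume infused so far = 114.4309 mL/hr × 0.3 hr = 34.32927 mL
Volume remaining = 111 − 34.32927 = 76.67073 mL
New rate:
Dose = 0.74 mcg/kg/min × 63.63636 kg = 47.09091 mcg/min
47.09091 mcg/min × 60 min/hr = 2825.455 mcg/hr
Rate = 2825.455 mcg/hr ÷ 27.02703 mcg/mL = 104.5418 mL/hr
Time remaining = 76.67073 mL ÷ 104.5418 mL/hr = 0.7333977 hr

0.7 hours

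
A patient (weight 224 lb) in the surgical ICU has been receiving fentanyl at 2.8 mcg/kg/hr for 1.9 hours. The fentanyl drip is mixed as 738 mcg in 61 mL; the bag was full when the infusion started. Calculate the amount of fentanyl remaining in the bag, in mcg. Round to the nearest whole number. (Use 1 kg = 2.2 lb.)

Weight = 224 lb ÷ 2.2 lb/kg = 101.8182 kg
Dose = 2.8 mcg/kg/hr × 101.8182 kg = 285.0909 mcg/hr
Concentration = 738 mcg ÷ 61 mL = 12.09836 mcg/mL
Rate = 285.0909 mcg/hr ÷ 12.09836 mcg/mL = 23.56442 mL/hr
Volume infused = 23.56442 mL/hr × 1.9 hr = 44.77241 mL
Volume remaining = 61 − 44.77241 = 16.22759 mL
Drug remaining = 16.22759 mL × 12.09836 mcg/mL = 196.3273 mcg

196 mcg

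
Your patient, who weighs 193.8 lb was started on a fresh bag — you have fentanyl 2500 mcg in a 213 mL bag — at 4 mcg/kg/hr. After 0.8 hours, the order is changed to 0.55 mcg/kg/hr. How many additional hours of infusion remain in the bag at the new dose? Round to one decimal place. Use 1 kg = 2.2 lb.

45.8 hours

Initial rate:
Weight = 193.8 lb ÷ 2.2 lb/kg = 88.09091 kg
Dose = 4 mcg/kg/hr × 88.09091 kg = 352.3636 mcg/hr
Concentration = 2500 mcg ÷ 213 mL = 11.73709 mcg/mL
Rate = 352.3636 mcg/hr ÷ 11.73709 mcg/mL = 30.02138 mL/hr
Volume infused so far = 30.02138 mL/hr × 0.8 hr = 24.01711 mL
Volume remaining = 213 − 24.01711 = 188.9829 mL
New rate:
Dose = 0.55 mcg/kg/hr × 88.09091 kg = 48.45 mcg/hr
Rate = 48.45 mcg/hr ÷ 11.73709 mcg/mL = 4.12794 mL/hr
Time remaining = 188.9829 mL ÷ 4.12794 mL/hr = 45.78141 hr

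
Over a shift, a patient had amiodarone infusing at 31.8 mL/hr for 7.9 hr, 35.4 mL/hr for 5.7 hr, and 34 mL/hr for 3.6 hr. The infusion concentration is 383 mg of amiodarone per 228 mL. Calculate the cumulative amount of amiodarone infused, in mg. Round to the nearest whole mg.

967 mg

Concentration = 383 mg ÷ 228 mL = 1.679825 mg/mL
Stage 1: 31.8 mL/hr × 7.9 hr = 251.22 mL → 251.22 mL × 1.679825 mg/mL = 422.0055 mg
Stage 2: 35.4 mL/hr × 5.7 hr = 201.78 mL → 201.78 mL × 1.679825 mg/mL = 338.955 mg
Stage 3: 34 mL/hr × 3.6 hr = 122.4 mL → 122.4 mL × 1.679825 mg/mL = 205.6105 mg
Total = 422.0055 + 338.955 + 205.6105 = 966.5711 mg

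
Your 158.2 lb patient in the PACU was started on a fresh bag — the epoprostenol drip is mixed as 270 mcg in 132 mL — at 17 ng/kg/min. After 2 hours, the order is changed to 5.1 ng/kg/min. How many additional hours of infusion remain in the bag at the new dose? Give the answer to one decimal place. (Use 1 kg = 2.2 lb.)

5.6 hours

Initial rate:
Weight = 158.2 lb ÷ 2.2 lb/kg = 71.90909 kg
Dose = 17 ng/kg/min × 71.90909 kg = 1222.455 ng/min
1222.455 ng/min × 60 min/hr = 73347.27 ng/hr
Concentration = 270 mcg ÷ 132 mL = 2.045455 mcg/mL = 2045.455 ng/mL
Rate = 73347.27 ng/hr ÷ 2045.455 ng/mL = 35.85867 mL/hr
Volume infused so far = 35.85867 mL/hr × 2 hr = 71.71733 mL
Volume remaining = 132 − 71.71733 = 60.28267 mL
New rate:
Dose = 5.1 ng/kg/min × 71.90909 kg = 366.7364 ng/min
366.7364 ng/min × 60 min/hr = 22004.18 ng/hr
Rate = 22004.18 ng/hr ÷ 2045.455 ng/mL = 10.7576 mL/hr
Time remaining = 60.28267 mL ÷ 10.7576 mL/hr = 5.603728 hr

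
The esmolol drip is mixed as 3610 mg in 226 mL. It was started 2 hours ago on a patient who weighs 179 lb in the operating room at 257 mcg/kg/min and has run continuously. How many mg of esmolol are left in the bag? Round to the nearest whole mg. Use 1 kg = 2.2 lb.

1101 mg

Weight = 179 lb ÷ 2.2 lb/kg = 81.36364 kg
Dose = 257 mcg/kg/min × 81.36364 kg = 20910.45 mcg/min
20910.45 mcg/min × 60 min/hr = 1254627 mcg/hr
Concentration = 3610 mg ÷ 226 mL = 15.97345 mg/mL = 15973.45 mcg/mL
Rate = 1254627 mcg/hr ÷ 15973.45 mcg/mL = 78.54453 mL/hr
Volume infused = 78.54453 mL/hr × 2 hr = 157.0891 mL
Volume remaining = 226 − 157.0891 = 68.91093 mL
Drug remaining = 68.91093 mL × 15973.45 mcg/mL = 1100745 mcg = 1100.745 mg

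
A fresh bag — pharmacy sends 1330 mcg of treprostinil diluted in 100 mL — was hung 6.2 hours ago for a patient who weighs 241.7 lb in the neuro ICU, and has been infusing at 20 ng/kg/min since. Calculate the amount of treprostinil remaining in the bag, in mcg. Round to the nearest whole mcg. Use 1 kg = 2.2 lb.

513 mcg

Weight = 241.7 lb ÷ 2.2 lb/kg = 109.8636 kg
Dose = 20 ng/kg/min × 109.8636 kg = 2197.273 ng/min
2197.273 ng/min × 60 min/hr = 131836.4 ng/hr
Concentration = 1330 mcg ÷ 100 mL = 13.3 mcg/mL = 13300 ng/mL
Rate = 131836.4 ng/hr ÷ 13300 ng/mL = 9.912509 mL/hr
Volume infused = 9.912509 mL/hr × 6.2 hr = 61.45755 mL
Volume remaining = 100 − 61.45755 = 38.54245 mL
Drug remaining = 38.54245 mL × 13300 ng/mL = 512614.5 ng = 512.6145 mcg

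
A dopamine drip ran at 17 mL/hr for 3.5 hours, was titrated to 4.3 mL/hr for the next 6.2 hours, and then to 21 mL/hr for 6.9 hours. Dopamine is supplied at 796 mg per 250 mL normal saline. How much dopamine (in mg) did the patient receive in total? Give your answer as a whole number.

736 mg

Concentration = 796 mg ÷ 250 mL = 3.184 mg/mL
Stage 1: 17 mL/hr × 3.5 hr = 59.5 mL → 59.5 mL × 3.184 mg/mL = 189.448 mg
Stage 2: 4.3 mL/hr × 6.2 hr = 26.66 mL → 26.66 mL × 3.184 mg/mL = 84.88544 mg
Stage 3: 21 mL/hr × 6.9 hr = 144.9 mL → 144.9 mL × 3.184 mg/mL = 461.3616 mg
Total = 189.448 + 84.88544 + 461.3616 = 735.695 mg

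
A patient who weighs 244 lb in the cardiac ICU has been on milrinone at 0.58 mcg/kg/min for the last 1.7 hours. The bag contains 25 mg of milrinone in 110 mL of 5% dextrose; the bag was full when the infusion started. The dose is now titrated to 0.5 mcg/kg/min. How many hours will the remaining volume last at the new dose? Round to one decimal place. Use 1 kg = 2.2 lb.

Initial rate:
Weight = 244 lb ÷ 2.2 lb/kg = 110.9091 kg
Dose = 0.58 mcg/kg/min × 110.9091 kg = 64.32727 mcg/min
64.32727 mcg/min × 60 min/hr = 3859.636 mcg/hr
Concentration = 25 mg ÷ 110 mL = 0.2272727 mg/mL = 227.2727 mcg/mL
Rate = 3859.636 mcg/hr ÷ 227.2727 mcg/mL = 16.9824 mL/hr
Volume infused so far = 16.9824 mL/hr × 1.7 hr = 28.87008 mL
Volume remaining = 110 − 28.87008 = 81.12992 mL
New rate:
Dose = 0.5 mcg/kg/min × 110.9091 kg = 55.45455 mcg/min
55.45455 mcg/min × 60 min/hr = 3327.273 mcg/hr
Rate = 3327.273 mcg/hr ÷ 227.2727 mcg/mL = 14.64 mL/hr
Time remaining = 81.12992 mL ÷ 14.64 mL/hr = 5.541661 hr

5.5 hours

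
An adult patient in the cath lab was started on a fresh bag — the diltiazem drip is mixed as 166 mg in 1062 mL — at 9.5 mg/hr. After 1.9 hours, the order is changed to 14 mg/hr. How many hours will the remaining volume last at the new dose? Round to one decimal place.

Initial rate:
Concentration = 166 mg ÷ 1062 mL = 0.1563089 mg/mL
Rate = 9.5 mg/hr ÷ 0.1563089 mg/mL = 60.77711 mL/hr
Volume infused so far = 60.77711 mL/hr × 1.9 hr = 115.4765 mL
Volume remaining = 1062 − 115.4765 = 946.5235 mL
New rate:
Rate = 14 mg/hr ÷ 0.1563089 mg/mL = 89.56627 mL/hr
Time remaining = 946.5235 mL ÷ 89.56627 mL/hr = 10.56786 hr

10.6 hours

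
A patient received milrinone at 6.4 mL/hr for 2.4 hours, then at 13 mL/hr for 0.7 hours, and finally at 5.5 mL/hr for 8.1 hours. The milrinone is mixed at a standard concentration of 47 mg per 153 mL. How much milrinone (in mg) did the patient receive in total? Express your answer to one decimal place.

Concentration = 47 mg ÷ 153 mL = 0.3071895 mg/mL
Stage 1: 6.4 mL/hr × 2.4 hr = 15.36 mL → 15.36 mL × 0.3071895 mg/mL = 4.718431 mg
Stage 2: 13 mL/hr × 0.7 hr = 9.1 mL → 9.1 mL × 0.3071895 mg/mL = 2.795425 mg
Stage 3: 5.5 mL/hr × 8.1 hr = 44.55 mL → 44.55 mL × 0.3071895 mg/mL = 13.68529 mg
Total = 4.718431 + 2.795425 + 13.68529 = 21.19915 mg

21.2 mg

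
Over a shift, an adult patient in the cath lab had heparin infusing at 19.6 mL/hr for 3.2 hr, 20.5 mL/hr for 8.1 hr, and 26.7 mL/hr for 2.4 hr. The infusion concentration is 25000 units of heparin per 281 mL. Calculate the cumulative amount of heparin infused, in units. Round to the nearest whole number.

Concentration = 25000 units ÷ 281 mL = 88.96797 units/mL
Stage 1: 19.6 mL/hr × 3.2 hr = 62.72 mL → 62.72 mL × 88.96797 units/mL = 5580.071 units
Stage 2: 20.5 mL/hr × 8.1 hr = 166.05 mL → 166.05 mL × 88.96797 units/mL = 14773.13 units
Stage 3: 26.7 mL/hr × 2.4 hr = 64.08 mL → 64.08 mL × 88.96797 units/mL = 5701.068 units
Total = 5580.071 + 14773.13 + 5701.068 = 26054.27 units

26054 units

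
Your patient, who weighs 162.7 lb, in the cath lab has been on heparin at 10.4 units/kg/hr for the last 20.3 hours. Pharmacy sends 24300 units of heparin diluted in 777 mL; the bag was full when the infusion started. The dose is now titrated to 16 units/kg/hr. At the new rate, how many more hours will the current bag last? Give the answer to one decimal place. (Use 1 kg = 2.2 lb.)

7.3 hours

Initial rate:
Weight = 162.7 lb ÷ 2.2 lb/kg = 73.95455 kg
Dose = 10.4 units/kg/hr × 73.95455 kg = 769.1273 units/hr
Concentration = 24300 units ÷ 777 mL = 31.27413 units/mL
Rate = 769.1273 units/hr ÷ 31.27413 units/mL = 24.59308 mL/hr
Volume infused so far = 24.59308 mL/hr × 20.3 hr = 499.2396 mL
Volume remaining = 777 − 499.2396 = 277.7604 mL
New rate:
Dose = 16 units/kg/hr × 73.95455 kg = 1183.273 units/hr
Rate = 1183.273 units/hr ÷ 31.27413 units/mL = 37.83551 mL/hr
Time remaining = 277.7604 mL ÷ 37.83551 mL/hr = 7.341263 hr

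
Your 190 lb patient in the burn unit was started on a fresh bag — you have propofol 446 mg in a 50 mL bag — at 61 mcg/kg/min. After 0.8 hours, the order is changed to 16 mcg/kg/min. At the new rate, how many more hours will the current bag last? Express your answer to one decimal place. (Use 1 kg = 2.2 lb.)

2.3 hours

Initial rate:
Weight = 190 lb ÷ 2.2 lb/kg = 86.36364 kg
Dose = 61 mcg/kg/min × 86.36364 kg = 5268.182 mcg/min
5268.182 mcg/min × 60 min/hr = 316090.9 mcg/hr
Concentration = 446 mg ÷ 50 mL = 8.92 mg/mL = 8920 mcg/mL
Rate = 316090.9 mcg/hr ÷ 8920 mcg/mL = 35.4362 mL/hr
Volume infused so far = 35.4362 mL/hr × 0.8 hr = 28.34896 mL
Volume remaining = 50 − 28.34896 = 21.65104 mL
New rate:
Dose = 16 mcg/kg/min × 86.36364 kg = 1381.818 mcg/min
1381.818 mcg/min × 60 min/hr = 82909.09 mcg/hr
Rate = 82909.09 mcg/hr ÷ 8920 mcg/mL = 9.294741 mL/hr
Time remaining = 21.65104 mL ÷ 9.294741 mL/hr = 2.329386 hr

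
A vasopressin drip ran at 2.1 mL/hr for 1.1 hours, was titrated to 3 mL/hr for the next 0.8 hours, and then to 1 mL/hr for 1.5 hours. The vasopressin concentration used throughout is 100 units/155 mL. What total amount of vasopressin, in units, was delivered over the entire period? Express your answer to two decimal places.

Concentration = 100 units ÷ 155 mL = 0.6451613 units/mL
Stage 1: 2.1 mL/hr × 1.1 hr = 2.31 mL → 2.31 mL × 0.6451613 units/mL = 1.490323 units
Stage 2: 3 mL/hr × 0.8 hr = 2.4 mL → 2.4 mL × 0.6451613 units/mL = 1.548387 units
Stage 3: 1 mL/hr × 1.5 hr = 1.5 mL → 1.5 mL × 0.6451613 units/mL = 0.9677419 units
Total = 1.490323 + 1.548387 + 0.9677419 = 4.006452 units

4.01 units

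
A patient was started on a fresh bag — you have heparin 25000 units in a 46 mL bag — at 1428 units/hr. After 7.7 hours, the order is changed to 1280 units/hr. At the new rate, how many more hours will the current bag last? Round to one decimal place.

Initial rate:
Concentration = 25000 units ÷ 46 mL = 543.4783 units/mL
Rate = 1428 units/hr ÷ 543.4783 units/mL = 2.62752 mL/hr
Volume infused so far = 2.62752 mL/hr × 7.7 hr = 20.2319 mL
Volume remaining = 46 − 20.2319 = 25.7681 mL
New rate:
Rate = 1280 units/hr ÷ 543.4783 units/mL = 2.3552 mL/hr
Time remaining = 25.7681 mL ÷ 2.3552 mL/hr = 10.94094 hr

10.9 hours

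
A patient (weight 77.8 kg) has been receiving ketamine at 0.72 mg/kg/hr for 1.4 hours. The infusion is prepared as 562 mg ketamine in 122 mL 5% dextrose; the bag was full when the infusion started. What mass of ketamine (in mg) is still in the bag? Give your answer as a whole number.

484 mg

Dose = 0.72 mg/kg/hr × 77.8 kg = 56.016 mg/hr
Concentration = 562 mg ÷ 122 mL = 4.606557 mg/mL
Rate = 56.016 mg/hr ÷ 4.606557 mg/mL = 12.16006 mL/hr
Volume infused = 12.16006 mL/hr × 1.4 hr = 17.02408 mL
Volume remaining = 122 − 17.02408 = 104.9759 mL
Drug remaining = 104.9759 mL × 4.606557 mg/mL = 483.5776 mg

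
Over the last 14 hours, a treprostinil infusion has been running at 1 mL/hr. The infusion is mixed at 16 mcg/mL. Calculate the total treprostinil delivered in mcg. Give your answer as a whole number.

224 mcg

Concentration = 16 mcg/mL = 16000 ng/mL
Drug rate = 1 mL/hr × 16000 ng/mL = 16000 ng/hr
Total = 16000 ng/hr × 14 hr = 224000 ng = 224 mcg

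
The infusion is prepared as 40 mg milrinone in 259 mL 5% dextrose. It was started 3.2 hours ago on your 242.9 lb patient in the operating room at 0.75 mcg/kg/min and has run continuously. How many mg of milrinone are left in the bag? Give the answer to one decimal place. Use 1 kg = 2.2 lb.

24.1 mg

Weight = 242.9 lb ÷ 2.2 lb/kg = 110.4091 kg
Dose = 0.75 mcg/kg/min × 110.4091 kg = 82.80682 mcg/min
82.80682 mcg/min × 60 min/hr = 4968.409 mcg/hr
Concentration = 40 mg ÷ 259 mL = 0.1544402 mg/mL = 154.4402 mcg/mL
Rate = 4968.409 mcg/hr ÷ 154.4402 mcg/mL = 32.17045 mL/hr
Volume infused = 32.17045 mL/hr × 3.2 hr = 102.9454 mL
Volume remaining = 259 − 102.9454 = 156.0546 mL
Drug remaining = 156.0546 mL × 154.4402 mcg/mL = 24101.09 mcg = 24.10109 mg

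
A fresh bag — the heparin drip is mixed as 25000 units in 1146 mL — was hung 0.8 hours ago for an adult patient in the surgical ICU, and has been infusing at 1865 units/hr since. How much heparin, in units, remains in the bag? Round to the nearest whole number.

23508 units

Concentration = 25000 units ÷ 1146 mL = 21.81501 units/mL
Rate = 1865 units/hr ÷ 21.81501 units/mL = 85.4916 mL/hr
Volume infused = 85.4916 mL/hr × 0.8 hr = 68.39328 mL
Volume remaining = 1146 − 68.39328 = 1077.607 mL
Drug remaining = 1077.607 mL × 21.81501 units/mL = 23508 units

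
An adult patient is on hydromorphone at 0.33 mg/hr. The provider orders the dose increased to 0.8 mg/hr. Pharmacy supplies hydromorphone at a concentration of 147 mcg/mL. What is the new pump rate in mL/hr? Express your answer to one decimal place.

Concentration = 147 mcg/mL = 0.147 mg/mL
Rate = 0.8 mg/hr ÷ 0.147 mg/mL = 5.442177 mL/hr

5.4 mL/hr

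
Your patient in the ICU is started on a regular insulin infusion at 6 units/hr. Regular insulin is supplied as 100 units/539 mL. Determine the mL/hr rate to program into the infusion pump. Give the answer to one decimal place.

Concentration = 100 units ÷ 539 mL = 0.1855288 units/mL
Rate = 6 units/hr ÷ 0.1855288 units/mL = 32.34 mL/hr

32.3 mL/hr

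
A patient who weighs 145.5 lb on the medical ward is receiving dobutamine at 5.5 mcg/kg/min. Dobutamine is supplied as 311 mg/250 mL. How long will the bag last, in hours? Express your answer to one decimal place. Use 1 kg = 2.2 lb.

Weight = 145.5 lb ÷ 2.2 lb/kg = 66.13636 kg
Dose = 5.5 mcg/kg/min × 66.13636 kg = 363.75 mcg/min
363.75 mcg/min × 60 min/hr = 21825 mcg/hr
Concentration = 311 mg ÷ 250 mL = 1.244 mg/mL = 1244 mcg/mL
Rate = 21825 mcg/hr ÷ 1244 mcg/mL = 17.54421 mL/hr
Duration = 250 mL ÷ 17.54421 mL/hr = 14.24971 hr

14.2 hours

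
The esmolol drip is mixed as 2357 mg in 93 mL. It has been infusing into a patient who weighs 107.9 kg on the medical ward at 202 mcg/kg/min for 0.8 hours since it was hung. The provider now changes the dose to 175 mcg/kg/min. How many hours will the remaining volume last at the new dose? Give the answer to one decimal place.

1.2 hours

Initial rate:
Dose = 202 mcg/kg/min × 107.9 kg = 21795.8 mcg/min
21795.8 mcg/min × 60 min/hr = 1307748 mcg/hr
Concentration = 2357 mg ÷ 93 mL = 25.34409 mg/mL = 25344.09 mcg/mL
Rate = 1307748 mcg/hr ÷ 25344.09 mcg/mL = 51.59973 mL/hr
Volume infused so far = 51.59973 mL/hr × 0.8 hr = 41.27978 mL
Volume remaining = 93 − 41.27978 = 51.72022 mL
New rate:
Dose = 175 mcg/kg/min × 107.9 kg = 18882.5 mcg/min
18882.5 mcg/min × 60 min/hr = 1132950 mcg/hr
Rate = 1132950 mcg/hr ÷ 25344.09 mcg/mL = 44.70274 mL/hr
Time remaining = 51.72022 mL ÷ 44.70274 mL/hr = 1.156981 hr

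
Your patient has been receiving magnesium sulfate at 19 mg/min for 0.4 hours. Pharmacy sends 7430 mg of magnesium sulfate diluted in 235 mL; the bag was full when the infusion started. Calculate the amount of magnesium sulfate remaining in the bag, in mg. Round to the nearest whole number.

19 mg/min × 60 min/hr = 1140 mg/hr
Concentration = 7430 mg ÷ 235 mL = 31.61702 mg/mL
Rate = 1140 mg/hr ÷ 31.61702 mg/mL = 36.05653 mL/hr
Volume infused = 36.05653 mL/hr × 0.4 hr = 14.42261 mL
Volume remaining = 235 − 14.42261 = 220.5774 mL
Drug remaining = 220.5774 mL × 31.61702 mg/mL = 6974 mg

6974 mg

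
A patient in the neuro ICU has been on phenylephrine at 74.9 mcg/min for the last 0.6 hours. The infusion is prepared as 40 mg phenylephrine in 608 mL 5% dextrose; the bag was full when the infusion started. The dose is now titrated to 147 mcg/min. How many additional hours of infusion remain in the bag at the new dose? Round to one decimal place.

4.2 hours

Initial rate:
74.9 mcg/min × 60 min/hr = 4494 mcg/hr
Concentration = 40 mg ÷ 608 mL = 0.06578947 mg/mL = 65.78947 mcg/mL
Rate = 4494 mcg/hr ÷ 65.78947 mcg/mL = 68.3088 mL/hr
Volume infused so far = 68.3088 mL/hr × 0.6 hr = 40.98528 mL
Volume remaining = 608 − 40.98528 = 567.0147 mL
New rate:
147 mcg/min × 60 min/hr = 8820 mcg/hr
Rate = 8820 mcg/hr ÷ 65.78947 mcg/mL = 134.064 mL/hr
Time remaining = 567.0147 mL ÷ 134.064 mL/hr = 4.229433 hr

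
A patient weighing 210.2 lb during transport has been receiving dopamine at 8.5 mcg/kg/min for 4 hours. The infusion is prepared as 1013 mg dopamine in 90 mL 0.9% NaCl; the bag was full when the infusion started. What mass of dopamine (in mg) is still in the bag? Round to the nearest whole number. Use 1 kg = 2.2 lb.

Weight = 210.2 lb ÷ 2.2 lb/kg = 95.54545 kg
Dose = 8.5 mcg/kg/min × 95.54545 kg = 812.1364 mcg/min
812.1364 mcg/min × 60 min/hr = 48728.18 mcg/hr
Concentration = 1013 mg ÷ 90 mL = 11.25556 mg/mL = 11255.56 mcg/mL
Rate = 48728.18 mcg/hr ÷ 11255.56 mcg/mL = 4.329256 mL/hr
Volume infused = 4.329256 mL/hr × 4 hr = 17.31702 mL
Volume remaining = 90 − 17.31702 = 72.68298 mL
Drug remaining = 72.68298 mL × 11255.56 mcg/mL = 818087.3 mcg = 818.0873 mg

818 mg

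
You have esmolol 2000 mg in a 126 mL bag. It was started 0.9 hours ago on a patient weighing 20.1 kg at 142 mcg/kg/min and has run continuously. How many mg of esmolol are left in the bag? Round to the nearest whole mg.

Dose = 142 mcg/kg/min × 20.1 kg = 2854.2 mcg/min
2854.2 mcg/min × 60 min/hr = 171252 mcg/hr
Concentration = 2000 mg ÷ 126 mL = 15.87302 mg/mL = 15873.02 mcg/mL
Rate = 171252 mcg/hr ÷ 15873.02 mcg/mL = 10.78888 mL/hr
Volume infused = 10.78888 mL/hr × 0.9 hr = 9.709988 mL
Volume remaining = 126 − 9.709988 = 116.29 mL
Drug remaining = 116.29 mL × 15873.02 mcg/mL = 1845873 mcg = 1845.873 mg

1846 mg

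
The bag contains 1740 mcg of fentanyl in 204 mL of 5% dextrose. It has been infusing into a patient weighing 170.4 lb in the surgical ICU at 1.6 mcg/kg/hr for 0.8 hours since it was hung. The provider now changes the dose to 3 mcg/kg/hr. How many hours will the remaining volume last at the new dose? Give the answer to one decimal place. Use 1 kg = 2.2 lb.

7.1 hours

Initial rate:
Weight = 170.4 lb ÷ 2.2 lb/kg = 77.45455 kg
Dose = 1.6 mcg/kg/hr × 77.45455 kg = 123.9273 mcg/hr
Concentration = 1740 mcg ÷ 204 mL = 8.529412 mcg/mL
Rate = 123.9273 mcg/hr ÷ 8.529412 mcg/mL = 14.5294 mL/hr
Volume infused so far = 14.5294 mL/hr × 0.8 hr = 11.62352 mL
Volume remaining = 204 − 11.62352 = 192.3765 mL
New rate:
Dose = 3 mcg/kg/hr × 77.45455 kg = 232.3636 mcg/hr
Rate = 232.3636 mcg/hr ÷ 8.529412 mcg/mL = 27.24263 mL/hr
Time remaining = 192.3765 mL ÷ 27.24263 mL/hr = 7.061596 hr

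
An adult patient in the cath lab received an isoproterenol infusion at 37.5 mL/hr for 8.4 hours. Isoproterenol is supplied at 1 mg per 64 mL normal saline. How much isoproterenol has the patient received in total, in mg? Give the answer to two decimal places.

Concentration = 1 mg ÷ 64 mL = 0.015625 mg/mL = 15.625 mcg/mL
Drug rate = 37.5 mL/hr × 15.625 mcg/mL = 585.9375 mcg/hr
Total = 585.9375 mcg/hr × 8.4 hr = 4921.875 mcg = 4.921875 mg

4.92 mg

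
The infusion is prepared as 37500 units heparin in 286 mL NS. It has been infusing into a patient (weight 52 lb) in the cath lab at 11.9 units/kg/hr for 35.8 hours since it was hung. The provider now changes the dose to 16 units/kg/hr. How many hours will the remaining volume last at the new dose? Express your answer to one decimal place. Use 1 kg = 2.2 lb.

Initial rate:
Weight = 52 lb ÷ 2.2 lb/kg = 23.63636 kg
Dose = 11.9 units/kg/hr × 23.63636 kg = 281.2727 units/hr
Concentration = 37500 units ÷ 286 mL = 131.1189 units/mL
Rate = 281.2727 units/hr ÷ 131.1189 units/mL = 2.145173 mL/hr
Volume infused so far = 2.145173 mL/hr × 35.8 hr = 76.79721 mL
Volume remaining = 286 − 76.79721 = 209.2028 mL
New rate:
Dose = 16 units/kg/hr × 23.63636 kg = 378.1818 units/hr
Rate = 378.1818 units/hr ÷ 131.1189 units/mL = 2.884267 mL/hr
Time remaining = 209.2028 mL ÷ 2.884267 mL/hr = 72.5324 hr

72.5 hours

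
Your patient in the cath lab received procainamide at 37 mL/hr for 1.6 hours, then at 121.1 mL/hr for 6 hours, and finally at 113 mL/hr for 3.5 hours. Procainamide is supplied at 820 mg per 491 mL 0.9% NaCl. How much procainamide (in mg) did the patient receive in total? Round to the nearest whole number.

Concentration = 820 mg ÷ 491 mL = 1.670061 mg/mL
Stage 1: 37 mL/hr × 1.6 hr = 59.2 mL → 59.2 mL × 1.670061 mg/mL = 98.86762 mg
Stage 2: 121.1 mL/hr × 6 hr = 726.6 mL → 726.6 mL × 1.670061 mg/mL = 1213.466 mg
Stage 3: 113 mL/hr × 3.5 hr = 395.5 mL → 395.5 mL × 1.670061 mg/mL = 660.5092 mg
Total = 98.86762 + 1213.466 + 660.5092 = 1972.843 mg

1973 mg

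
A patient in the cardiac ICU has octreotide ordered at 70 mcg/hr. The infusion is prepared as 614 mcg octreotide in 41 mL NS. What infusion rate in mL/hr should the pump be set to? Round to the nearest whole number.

5 mL/hr

Concentration = 614 mcg ÷ 41 mL = 14.97561 mcg/mL
Rate = 70 mcg/hr ÷ 14.97561 mcg/mL = 4.674267 mL/hr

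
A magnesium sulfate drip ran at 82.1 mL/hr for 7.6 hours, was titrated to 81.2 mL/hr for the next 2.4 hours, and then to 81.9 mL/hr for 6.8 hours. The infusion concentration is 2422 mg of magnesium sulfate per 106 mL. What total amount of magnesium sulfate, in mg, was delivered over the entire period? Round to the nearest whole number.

Concentration = 2422 mg ÷ 106 mL = 22.84906 mg/mL
Stage 1: 82.1 mL/hr × 7.6 hr = 623.96 mL → 623.96 mL × 22.84906 mg/mL = 14256.9 mg
Stage 2: 81.2 mL/hr × 2.4 hr = 194.88 mL → 194.88 mL × 22.84906 mg/mL = 4452.824 mg
Stage 3: 81.9 mL/hr × 6.8 hr = 556.92 mL → 556.92 mL × 22.84906 mg/mL = 12725.1 mg
Total = 14256.9 + 4452.824 + 12725.1 = 31434.82 mg

31435 mg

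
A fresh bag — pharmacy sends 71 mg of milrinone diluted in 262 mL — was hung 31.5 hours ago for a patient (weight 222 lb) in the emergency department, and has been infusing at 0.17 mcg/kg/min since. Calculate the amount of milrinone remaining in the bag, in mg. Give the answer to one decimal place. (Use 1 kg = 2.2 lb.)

Weight = 222 lb ÷ 2.2 lb/kg = 100.9091 kg
Dose = 0.17 mcg/kg/min × 100.9091 kg = 17.15455 mcg/min
17.15455 mcg/min × 60 min/hr = 1029.273 mcg/hr
Concentration = 71 mg ÷ 262 mL = 0.2709924 mg/mL = 270.9924 mcg/mL
Rate = 1029.273 mcg/hr ÷ 270.9924 mcg/mL = 3.798161 mL/hr
Volume infused = 3.798161 mL/hr × 31.5 hr = 119.6421 mL
Volume remaining = 262 − 119.6421 = 142.3579 mL
Drug remaining = 142.3579 mL × 270.9924 mcg/mL = 38577.91 mcg = 38.57791 mg

38.6 mg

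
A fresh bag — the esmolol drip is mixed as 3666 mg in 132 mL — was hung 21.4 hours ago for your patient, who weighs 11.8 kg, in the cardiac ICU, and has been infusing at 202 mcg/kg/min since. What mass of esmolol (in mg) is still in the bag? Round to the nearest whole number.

Dose = 202 mcg/kg/min × 11.8 kg = 2383.6 mcg/min
2383.6 mcg/min × 60 min/hr = 143016 mcg/hr
Concentration = 3666 mg ÷ 132 mL = 27.77273 mg/mL = 27772.73 mcg/mL
Rate = 143016 mcg/hr ÷ 27772.73 mcg/mL = 5.149512 mL/hr
Volume infused = 5.149512 mL/hr × 21.4 hr = 110.1996 mL
Volume remaining = 132 − 110.1996 = 21.80044 mL
Drug remaining = 21.80044 mL × 27772.73 mcg/mL = 605457.6 mcg = 605.4576 mg

605 mg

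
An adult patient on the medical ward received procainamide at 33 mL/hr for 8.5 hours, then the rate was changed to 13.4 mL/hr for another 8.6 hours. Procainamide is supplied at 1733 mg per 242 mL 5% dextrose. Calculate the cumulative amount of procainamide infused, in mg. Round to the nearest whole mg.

Concentration = 1733 mg ÷ 242 mL = 7.161157 mg/mL
Stage 1: 33 mL/hr × 8.5 hr = 280.5 mL → 280.5 mL × 7.161157 mg/mL = 2008.705 mg
Stage 2: 13.4 mL/hr × 8.6 hr = 115.24 mL → 115.24 mL × 7.161157 mg/mL = 825.2517 mg
Total = 2008.705 + 825.2517 = 2833.956 mg

2834 mg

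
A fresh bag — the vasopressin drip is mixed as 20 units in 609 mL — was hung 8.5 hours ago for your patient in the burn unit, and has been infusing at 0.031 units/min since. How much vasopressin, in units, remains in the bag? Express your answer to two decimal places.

0.031 units/min × 60 min/hr = 1.86 units/hr
Concentration = 20 units ÷ 609 mL = 0.03284072 units/mL
Rate = 1.86 units/hr ÷ 0.03284072 units/mL = 56.637 mL/hr
Volume infused = 56.637 mL/hr × 8.5 hr = 481.4145 mL
Volume remaining = 609 − 481.4145 = 127.5855 mL
Drug remaining = 127.5855 mL × 0.03284072 units/mL = 4.19 units

4.19 units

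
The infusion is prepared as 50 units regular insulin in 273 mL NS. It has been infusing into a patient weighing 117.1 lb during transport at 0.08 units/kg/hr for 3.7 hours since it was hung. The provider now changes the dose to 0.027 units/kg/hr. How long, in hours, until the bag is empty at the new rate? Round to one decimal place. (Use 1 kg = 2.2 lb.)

Initial rate:
Weight = 117.1 lb ÷ 2.2 lb/kg = 53.22727 kg
Dose = 0.08 units/kg/hr × 53.22727 kg = 4.258182 units/hr
Concentration = 50 units ÷ 273 mL = 0.1831502 units/mL
Rate = 4.258182 units/hr ÷ 0.1831502 units/mL = 23.24967 mL/hr
Volume infused so far = 23.24967 mL/hr × 3.7 hr = 86.02379 mL
Volume remaining = 273 − 86.02379 = 186.9762 mL
New rate:
Dose = 0.027 units/kg/hr × 53.22727 kg = 1.437136 units/hr
Rate = 1.437136 units/hr ÷ 0.1831502 units/mL = 7.846765 mL/hr
Time remaining = 186.9762 mL ÷ 7.846765 mL/hr = 23.82845 hr

23.8 hours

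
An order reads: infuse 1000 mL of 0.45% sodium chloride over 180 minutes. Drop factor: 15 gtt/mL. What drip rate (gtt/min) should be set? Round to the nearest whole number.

83 gtt/min

1000 mL ÷ (180 min) = 5.555556 mL/min
5.555556 mL/min × 15 gtt/mL = 83.33333 gtt/min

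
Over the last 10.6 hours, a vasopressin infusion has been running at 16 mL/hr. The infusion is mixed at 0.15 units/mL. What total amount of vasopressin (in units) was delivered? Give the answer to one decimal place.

25.4 units

Drug rate = 16 mL/hr × 0.15 units/mL = 2.4 units/hr
Total = 2.4 units/hr × 10.6 hr = 25.44 units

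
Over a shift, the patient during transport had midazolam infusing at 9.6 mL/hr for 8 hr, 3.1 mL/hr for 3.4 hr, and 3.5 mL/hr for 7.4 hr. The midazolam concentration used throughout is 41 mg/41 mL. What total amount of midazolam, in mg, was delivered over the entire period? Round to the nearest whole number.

113 mg

Concentration = 41 mg ÷ 41 mL = 1 mg/mL
Stage 1: 9.6 mL/hr × 8 hr = 76.8 mL → 76.8 mL × 1 mg/mL = 76.8 mg
Stage 2: 3.1 mL/hr × 3.4 hr = 10.54 mL → 10.54 mL × 1 mg/mL = 10.54 mg
Stage 3: 3.5 mL/hr × 7.4 hr = 25.9 mL → 25.9 mL × 1 mg/mL = 25.9 mg
Total = 76.8 + 10.54 + 25.9 = 113.24 mg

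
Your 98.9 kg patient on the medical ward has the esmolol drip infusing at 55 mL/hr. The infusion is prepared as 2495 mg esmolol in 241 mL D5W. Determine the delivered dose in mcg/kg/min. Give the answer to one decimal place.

Concentration = 2495 mg ÷ 241 mL = 10.3527 mg/mL = 10352.7 mcg/mL
Drug rate = 55 mL/hr × 10352.7 mcg/mL = 569398.3 mcg/hr
569398.3 mcg/hr ÷ 60 min/hr = 9489.972 mcg/min
9489.972 mcg/min ÷ 98.9 kg = 95.95523 mcg/kg/min

96.0 mcg/kg/min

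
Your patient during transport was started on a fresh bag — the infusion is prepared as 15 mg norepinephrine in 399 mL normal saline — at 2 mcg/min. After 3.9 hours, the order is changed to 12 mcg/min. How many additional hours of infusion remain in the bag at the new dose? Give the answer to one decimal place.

20.2 hours

Initial rate:
2 mcg/min × 60 min/hr = 120 mcg/hr
Concentration = 15 mg ÷ 399 mL = 0.03759398 mg/mL = 37.59398 mcg/mL
Rate = 120 mcg/hr ÷ 37.59398 mcg/mL = 3.192 mL/hr
Volume infused so far = 3.192 mL/hr × 3.9 hr = 12.4488 mL
Volume remaining = 399 − 12.4488 = 386.5512 mL
New rate:
12 mcg/min × 60 min/hr = 720 mcg/hr
Rate = 720 mcg/hr ÷ 37.59398 mcg/mL = 19.152 mL/hr
Time remaining = 386.5512 mL ÷ 19.152 mL/hr = 20.18333 hr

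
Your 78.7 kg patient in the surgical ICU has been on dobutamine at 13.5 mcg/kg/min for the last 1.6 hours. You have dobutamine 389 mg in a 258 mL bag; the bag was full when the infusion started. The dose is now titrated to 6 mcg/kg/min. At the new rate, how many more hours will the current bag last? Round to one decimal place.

10.1 hours

Initial rate:
Dose = 13.5 mcg/kg/min × 78.7 kg = 1062.45 mcg/min
1062.45 mcg/min × 60 min/hr = 63747 mcg/hr
Concentration = 389 mg ÷ 258 mL = 1.507752 mg/mL = 1507.752 mcg/mL
Rate = 63747 mcg/hr ÷ 1507.752 mcg/mL = 42.2795 mL/hr
Volume infused so far = 42.2795 mL/hr × 1.6 hr = 67.6472 mL
Volume remaining = 258 − 67.6472 = 190.3528 mL
New rate:
Dose = 6 mcg/kg/min × 78.7 kg = 472.2 mcg/min
472.2 mcg/min × 60 min/hr = 28332 mcg/hr
Rate = 28332 mcg/hr ÷ 1507.752 mcg/mL = 18.79089 mL/hr
Time remaining = 190.3528 mL ÷ 18.79089 mL/hr = 10.13006 hr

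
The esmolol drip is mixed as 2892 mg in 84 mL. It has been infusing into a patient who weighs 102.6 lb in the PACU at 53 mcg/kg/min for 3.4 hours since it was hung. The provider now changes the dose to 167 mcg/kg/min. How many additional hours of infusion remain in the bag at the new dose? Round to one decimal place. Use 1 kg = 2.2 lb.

5.1 hours

Initial rate:
Weight = 102.6 lb ÷ 2.2 lb/kg = 46.63636 kg
Dose = 53 mcg/kg/min × 46.63636 kg = 2471.727 mcg/min
2471.727 mcg/min × 60 min/hr = 148303.6 mcg/hr
Concentration = 2892 mg ÷ 84 mL = 34.42857 mg/mL = 34428.57 mcg/mL
Rate = 148303.6 mcg/hr ÷ 34428.57 mcg/mL = 4.307575 mL/hr
Volume infused so far = 4.307575 mL/hr × 3.4 hr = 14.64575 mL
Volume remaining = 84 − 14.64575 = 69.35425 mL
New rate:
Dose = 167 mcg/kg/min × 46.63636 kg = 7788.273 mcg/min
7788.273 mcg/min × 60 min/hr = 467296.4 mcg/hr
Rate = 467296.4 mcg/hr ÷ 34428.57 mcg/mL = 13.57292 mL/hr
Time remaining = 69.35425 mL ÷ 13.57292 mL/hr = 5.10975 hr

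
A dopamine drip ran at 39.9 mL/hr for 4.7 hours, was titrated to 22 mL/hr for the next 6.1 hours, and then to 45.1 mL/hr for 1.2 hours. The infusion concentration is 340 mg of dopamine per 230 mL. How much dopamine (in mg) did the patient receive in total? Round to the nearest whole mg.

Concentration = 340 mg ÷ 230 mL = 1.478261 mg/mL
Stage 1: 39.9 mL/hr × 4.7 hr = 187.53 mL → 187.53 mL × 1.478261 mg/mL = 277.2183 mg
Stage 2: 22 mL/hr × 6.1 hr = 134.2 mL → 134.2 mL × 1.478261 mg/mL = 198.3826 mg
Stage 3: 45.1 mL/hr × 1.2 hr = 54.12 mL → 54.12 mL × 1.478261 mg/mL = 80.00348 mg
Total = 277.2183 + 198.3826 + 80.00348 = 555.6043 mg

556 mg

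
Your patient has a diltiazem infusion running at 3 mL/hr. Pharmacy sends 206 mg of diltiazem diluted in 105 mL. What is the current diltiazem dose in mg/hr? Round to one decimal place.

5.9 mg/hr

Concentration = 206 mg ÷ 105 mL = 1.961905 mg/mL
Drug rate = 3 mL/hr × 1.961905 mg/mL = 5.885714 mg/hr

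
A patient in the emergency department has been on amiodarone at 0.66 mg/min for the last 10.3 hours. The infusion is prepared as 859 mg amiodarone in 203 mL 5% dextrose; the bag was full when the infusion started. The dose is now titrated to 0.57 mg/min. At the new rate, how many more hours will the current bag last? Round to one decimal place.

13.2 hours

Initial rate:
0.66 mg/min × 60 min/hr = 39.6 mg/hr
Concentration = 859 mg ÷ 203 mL = 4.231527 mg/mL
Rate = 39.6 mg/hr ÷ 4.231527 mg/mL = 9.358324 mL/hr
Volume infused so far = 9.358324 mL/hr × 10.3 hr = 96.39073 mL
Volume remaining = 203 − 96.39073 = 106.6093 mL
New rate:
0.57 mg/min × 60 min/hr = 34.2 mg/hr
Rate = 34.2 mg/hr ÷ 4.231527 mg/mL = 8.082189 mL/hr
Time remaining = 106.6093 mL ÷ 8.082189 mL/hr = 13.19064 hr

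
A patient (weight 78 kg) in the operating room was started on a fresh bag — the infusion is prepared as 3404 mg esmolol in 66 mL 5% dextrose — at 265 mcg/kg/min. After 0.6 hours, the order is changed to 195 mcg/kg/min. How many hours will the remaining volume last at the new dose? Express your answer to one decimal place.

2.9 hours

Initial rate:
Dose = 265 mcg/kg/min × 78 kg = 20670 mcg/min
20670 mcg/min × 60 min/hr = 1240200 mcg/hr
Concentration = 3404 mg ÷ 66 mL = 51.57576 mg/mL = 51575.76 mcg/mL
Rate = 1240200 mcg/hr ÷ 51575.76 mcg/mL = 24.04618 mL/hr
Volume infused so far = 24.04618 mL/hr × 0.6 hr = 14.42771 mL
Volume remaining = 66 − 14.42771 = 51.57229 mL
New rate:
Dose = 195 mcg/kg/min × 78 kg = 15210 mcg/min
15210 mcg/min × 60 min/hr = 912600 mcg/hr
Rate = 912600 mcg/hr ÷ 51575.76 mcg/mL = 17.69436 mL/hr
Time remaining = 51.57229 mL ÷ 17.69436 mL/hr = 2.914618 hr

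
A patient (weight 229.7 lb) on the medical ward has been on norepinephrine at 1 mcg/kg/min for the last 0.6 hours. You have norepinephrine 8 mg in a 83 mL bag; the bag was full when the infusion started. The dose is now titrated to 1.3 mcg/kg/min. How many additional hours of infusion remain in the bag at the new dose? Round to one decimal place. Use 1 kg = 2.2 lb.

0.5 hours

Initial rate:
Weight = 229.7 lb ÷ 2.2 lb/kg = 104.4091 kg
Dose = 1 mcg/kg/min × 104.4091 kg = 104.4091 mcg/min
104.4091 mcg/min × 60 min/hr = 6264.545 mcg/hr
Concentration = 8 mg ÷ 83 mL = 0.09638554 mg/mL = 96.38554 mcg/mL
Rate = 6264.545 mcg/hr ÷ 96.38554 mcg/mL = 64.99466 mL/hr
Volume infused so far = 64.99466 mL/hr × 0.6 hr = 38.9968 mL
Volume remaining = 83 − 38.9968 = 44.0032 mL
New rate:
Dose = 1.3 mcg/kg/min × 104.4091 kg = 135.7318 mcg/min
135.7318 mcg/min × 60 min/hr = 8143.909 mcg/hr
Rate = 8143.909 mcg/hr ÷ 96.38554 mcg/mL = 84.49306 mL/hr
Time remaining = 44.0032 mL ÷ 84.49306 mL/hr = 0.5207908 hr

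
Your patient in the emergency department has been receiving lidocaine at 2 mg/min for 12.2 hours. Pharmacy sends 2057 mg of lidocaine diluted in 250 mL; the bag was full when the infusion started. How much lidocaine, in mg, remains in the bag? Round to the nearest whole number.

593 mg

2 mg/min × 60 min/hr = 120 mg/hr
Concentration = 2057 mg ÷ 250 mL = 8.228 mg/mL
Rate = 120 mg/hr ÷ 8.228 mg/mL = 14.58435 mL/hr
Volume infused = 14.58435 mL/hr × 12.2 hr = 177.929 mL
Volume remaining = 250 − 177.929 = 72.07098 mL
Drug remaining = 72.07098 mL × 8.228 mg/mL = 593 mg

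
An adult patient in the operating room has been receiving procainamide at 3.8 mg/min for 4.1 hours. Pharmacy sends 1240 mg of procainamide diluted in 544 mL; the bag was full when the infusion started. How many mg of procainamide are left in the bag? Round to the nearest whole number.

3.8 mg/min × 60 min/hr = 228 mg/hr
Concentration = 1240 mg ÷ 544 mL = 2.279412 mg/mL
Rate = 228 mg/hr ÷ 2.279412 mg/mL = 100.0258 mL/hr
Volume infused = 100.0258 mL/hr × 4.1 hr = 410.1058 mL
Volume remaining = 544 − 410.1058 = 133.8942 mL
Drug remaining = 133.8942 mL × 2.279412 mg/mL = 305.2 mg

305 mg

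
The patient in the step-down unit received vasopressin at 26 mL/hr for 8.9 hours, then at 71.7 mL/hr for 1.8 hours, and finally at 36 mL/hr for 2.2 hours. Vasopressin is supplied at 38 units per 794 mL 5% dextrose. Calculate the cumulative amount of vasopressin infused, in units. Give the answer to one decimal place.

21.0 units

Concentration = 38 units ÷ 794 mL = 0.04785894 units/mL
Stage 1: 26 mL/hr × 8.9 hr = 231.4 mL → 231.4 mL × 0.04785894 units/mL = 11.07456 units
Stage 2: 71.7 mL/hr × 1.8 hr = 129.06 mL → 129.06 mL × 0.04785894 units/mL = 6.176675 units
Stage 3: 36 mL/hr × 2.2 hr = 79.2 mL → 79.2 mL × 0.04785894 units/mL = 3.790428 units
Total = 11.07456 + 6.176675 + 3.790428 = 21.04166 units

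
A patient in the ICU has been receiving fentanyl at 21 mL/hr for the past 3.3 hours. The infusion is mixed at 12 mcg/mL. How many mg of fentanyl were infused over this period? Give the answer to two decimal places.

0.83 mg

Drug rate = 21 mL/hr × 12 mcg/mL = 252 mcg/hr
Total = 252 mcg/hr × 3.3 hr = 831.6 mcg = 0.8316 mg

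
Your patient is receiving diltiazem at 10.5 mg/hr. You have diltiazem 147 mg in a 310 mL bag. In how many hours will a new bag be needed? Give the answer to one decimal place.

14.0 hours

Concentration = 147 mg ÷ 310 mL = 0.4741935 mg/mL
Rate = 10.5 mg/hr ÷ 0.4741935 mg/mL = 22.14286 mL/hr
Duration = 310 mL ÷ 22.14286 mL/hr = 14 hr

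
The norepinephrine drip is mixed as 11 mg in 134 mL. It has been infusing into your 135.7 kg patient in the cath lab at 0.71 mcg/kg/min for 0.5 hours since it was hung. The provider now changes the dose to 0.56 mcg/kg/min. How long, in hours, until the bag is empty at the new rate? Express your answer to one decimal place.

Initial rate:
Dose = 0.71 mcg/kg/min × 135.7 kg = 96.347 mcg/min
96.347 mcg/min × 60 min/hr = 5780.82 mcg/hr
Concentration = 11 mg ÷ 134 mL = 0.08208955 mg/mL = 82.08955 mcg/mL
Rate = 5780.82 mcg/hr ÷ 82.08955 mcg/mL = 70.4209 mL/hr
Volume infused so far = 70.4209 mL/hr × 0.5 hr = 35.21045 mL
Volume remaining = 134 − 35.21045 = 98.78955 mL
New rate:
Dose = 0.56 mcg/kg/min × 135.7 kg = 75.992 mcg/min
75.992 mcg/min × 60 min/hr = 4559.52 mcg/hr
Rate = 4559.52 mcg/hr ÷ 82.08955 mcg/mL = 55.54324 mL/hr
Time remaining = 98.78955 mL ÷ 55.54324 mL/hr = 1.778606 hr

1.8 hours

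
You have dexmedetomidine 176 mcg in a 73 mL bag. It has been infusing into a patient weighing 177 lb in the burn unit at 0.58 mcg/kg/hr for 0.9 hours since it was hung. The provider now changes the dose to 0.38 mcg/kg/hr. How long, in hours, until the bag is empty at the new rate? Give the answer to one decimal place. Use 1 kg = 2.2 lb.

Initial rate:
Weight = 177 lb ÷ 2.2 lb/kg = 80.45455 kg
Dose = 0.58 mcg/kg/hr × 80.45455 kg = 46.66364 mcg/hr
Concentration = 176 mcg ÷ 73 mL = 2.410959 mcg/mL
Rate = 46.66364 mcg/hr ÷ 2.410959 mcg/mL = 19.3548 mL/hr
Volume infused so far = 19.3548 mL/hr × 0.9 hr = 17.41932 mL
Volume remaining = 73 − 17.41932 = 55.58068 mL
New rate:
Dose = 0.38 mcg/kg/hr × 80.45455 kg = 30.57273 mcg/hr
Rate = 30.57273 mcg/hr ÷ 2.410959 mcg/mL = 12.68073 mL/hr
Time remaining = 55.58068 mL ÷ 12.68073 mL/hr = 4.383081 hr

4.4 hours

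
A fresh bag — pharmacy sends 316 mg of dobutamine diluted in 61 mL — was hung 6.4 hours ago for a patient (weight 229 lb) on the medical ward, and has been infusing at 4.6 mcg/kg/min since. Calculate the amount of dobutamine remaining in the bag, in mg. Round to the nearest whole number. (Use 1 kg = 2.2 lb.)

Weight = 229 lb ÷ 2.2 lb/kg = 104.0909 kg
Dose = 4.6 mcg/kg/min × 104.0909 kg = 478.8182 mcg/min
478.8182 mcg/min × 60 min/hr = 28729.09 mcg/hr
Concentration = 316 mg ÷ 61 mL = 5.180328 mg/mL = 5180.328 mcg/mL
Rate = 28729.09 mcg/hr ÷ 5180.328 mcg/mL = 5.545806 mL/hr
Volume infused = 5.545806 mL/hr × 6.4 hr = 35.49316 mL
Volume remaining = 61 − 35.49316 = 25.50684 mL
Drug remaining = 25.50684 mL × 5180.328 mcg/mL = 132133.8 mcg = 132.1338 mg

132 mg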